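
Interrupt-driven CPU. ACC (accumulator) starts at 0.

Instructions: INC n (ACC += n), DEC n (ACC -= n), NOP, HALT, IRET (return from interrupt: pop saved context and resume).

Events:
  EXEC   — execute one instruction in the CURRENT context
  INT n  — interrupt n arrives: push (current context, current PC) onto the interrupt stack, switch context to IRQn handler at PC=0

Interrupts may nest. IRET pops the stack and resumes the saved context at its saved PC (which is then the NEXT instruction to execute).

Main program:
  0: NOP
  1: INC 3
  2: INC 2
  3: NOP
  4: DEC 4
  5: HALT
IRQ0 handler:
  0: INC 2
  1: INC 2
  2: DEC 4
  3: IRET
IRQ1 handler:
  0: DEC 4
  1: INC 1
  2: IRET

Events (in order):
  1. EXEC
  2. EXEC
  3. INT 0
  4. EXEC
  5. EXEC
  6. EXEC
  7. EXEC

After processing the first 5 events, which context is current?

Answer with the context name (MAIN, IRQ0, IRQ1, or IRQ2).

Answer: IRQ0

Derivation:
Event 1 (EXEC): [MAIN] PC=0: NOP
Event 2 (EXEC): [MAIN] PC=1: INC 3 -> ACC=3
Event 3 (INT 0): INT 0 arrives: push (MAIN, PC=2), enter IRQ0 at PC=0 (depth now 1)
Event 4 (EXEC): [IRQ0] PC=0: INC 2 -> ACC=5
Event 5 (EXEC): [IRQ0] PC=1: INC 2 -> ACC=7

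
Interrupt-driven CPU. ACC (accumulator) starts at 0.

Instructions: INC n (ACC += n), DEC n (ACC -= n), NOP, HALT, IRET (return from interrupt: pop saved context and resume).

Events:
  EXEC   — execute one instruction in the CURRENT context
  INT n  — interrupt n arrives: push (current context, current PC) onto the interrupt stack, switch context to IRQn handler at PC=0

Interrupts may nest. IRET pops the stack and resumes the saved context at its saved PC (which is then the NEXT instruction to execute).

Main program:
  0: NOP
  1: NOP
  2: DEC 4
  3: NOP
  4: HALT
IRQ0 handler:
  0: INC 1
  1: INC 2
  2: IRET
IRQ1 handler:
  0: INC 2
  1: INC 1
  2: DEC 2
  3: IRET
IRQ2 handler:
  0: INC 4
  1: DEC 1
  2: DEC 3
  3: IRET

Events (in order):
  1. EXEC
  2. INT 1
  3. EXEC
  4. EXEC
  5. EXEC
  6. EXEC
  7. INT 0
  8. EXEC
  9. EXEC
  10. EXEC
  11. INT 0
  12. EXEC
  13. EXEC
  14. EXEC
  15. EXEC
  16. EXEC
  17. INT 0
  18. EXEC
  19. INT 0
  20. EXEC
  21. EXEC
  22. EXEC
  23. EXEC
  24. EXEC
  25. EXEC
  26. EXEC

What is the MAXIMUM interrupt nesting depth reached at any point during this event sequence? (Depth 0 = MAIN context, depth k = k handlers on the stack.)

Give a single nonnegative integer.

Answer: 2

Derivation:
Event 1 (EXEC): [MAIN] PC=0: NOP [depth=0]
Event 2 (INT 1): INT 1 arrives: push (MAIN, PC=1), enter IRQ1 at PC=0 (depth now 1) [depth=1]
Event 3 (EXEC): [IRQ1] PC=0: INC 2 -> ACC=2 [depth=1]
Event 4 (EXEC): [IRQ1] PC=1: INC 1 -> ACC=3 [depth=1]
Event 5 (EXEC): [IRQ1] PC=2: DEC 2 -> ACC=1 [depth=1]
Event 6 (EXEC): [IRQ1] PC=3: IRET -> resume MAIN at PC=1 (depth now 0) [depth=0]
Event 7 (INT 0): INT 0 arrives: push (MAIN, PC=1), enter IRQ0 at PC=0 (depth now 1) [depth=1]
Event 8 (EXEC): [IRQ0] PC=0: INC 1 -> ACC=2 [depth=1]
Event 9 (EXEC): [IRQ0] PC=1: INC 2 -> ACC=4 [depth=1]
Event 10 (EXEC): [IRQ0] PC=2: IRET -> resume MAIN at PC=1 (depth now 0) [depth=0]
Event 11 (INT 0): INT 0 arrives: push (MAIN, PC=1), enter IRQ0 at PC=0 (depth now 1) [depth=1]
Event 12 (EXEC): [IRQ0] PC=0: INC 1 -> ACC=5 [depth=1]
Event 13 (EXEC): [IRQ0] PC=1: INC 2 -> ACC=7 [depth=1]
Event 14 (EXEC): [IRQ0] PC=2: IRET -> resume MAIN at PC=1 (depth now 0) [depth=0]
Event 15 (EXEC): [MAIN] PC=1: NOP [depth=0]
Event 16 (EXEC): [MAIN] PC=2: DEC 4 -> ACC=3 [depth=0]
Event 17 (INT 0): INT 0 arrives: push (MAIN, PC=3), enter IRQ0 at PC=0 (depth now 1) [depth=1]
Event 18 (EXEC): [IRQ0] PC=0: INC 1 -> ACC=4 [depth=1]
Event 19 (INT 0): INT 0 arrives: push (IRQ0, PC=1), enter IRQ0 at PC=0 (depth now 2) [depth=2]
Event 20 (EXEC): [IRQ0] PC=0: INC 1 -> ACC=5 [depth=2]
Event 21 (EXEC): [IRQ0] PC=1: INC 2 -> ACC=7 [depth=2]
Event 22 (EXEC): [IRQ0] PC=2: IRET -> resume IRQ0 at PC=1 (depth now 1) [depth=1]
Event 23 (EXEC): [IRQ0] PC=1: INC 2 -> ACC=9 [depth=1]
Event 24 (EXEC): [IRQ0] PC=2: IRET -> resume MAIN at PC=3 (depth now 0) [depth=0]
Event 25 (EXEC): [MAIN] PC=3: NOP [depth=0]
Event 26 (EXEC): [MAIN] PC=4: HALT [depth=0]
Max depth observed: 2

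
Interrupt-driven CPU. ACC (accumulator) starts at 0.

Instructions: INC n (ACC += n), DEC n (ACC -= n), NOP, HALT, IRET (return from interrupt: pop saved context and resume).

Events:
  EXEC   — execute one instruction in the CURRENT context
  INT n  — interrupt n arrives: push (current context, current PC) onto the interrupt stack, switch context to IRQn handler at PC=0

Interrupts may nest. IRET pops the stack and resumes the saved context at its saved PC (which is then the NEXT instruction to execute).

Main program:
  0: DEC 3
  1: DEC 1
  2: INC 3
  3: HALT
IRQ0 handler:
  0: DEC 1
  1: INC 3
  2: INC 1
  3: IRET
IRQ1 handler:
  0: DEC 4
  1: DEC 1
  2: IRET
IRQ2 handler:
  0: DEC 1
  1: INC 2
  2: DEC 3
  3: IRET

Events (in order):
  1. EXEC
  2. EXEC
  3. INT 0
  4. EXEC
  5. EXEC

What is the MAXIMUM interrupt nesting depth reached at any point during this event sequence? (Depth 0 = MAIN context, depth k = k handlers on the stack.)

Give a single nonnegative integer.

Answer: 1

Derivation:
Event 1 (EXEC): [MAIN] PC=0: DEC 3 -> ACC=-3 [depth=0]
Event 2 (EXEC): [MAIN] PC=1: DEC 1 -> ACC=-4 [depth=0]
Event 3 (INT 0): INT 0 arrives: push (MAIN, PC=2), enter IRQ0 at PC=0 (depth now 1) [depth=1]
Event 4 (EXEC): [IRQ0] PC=0: DEC 1 -> ACC=-5 [depth=1]
Event 5 (EXEC): [IRQ0] PC=1: INC 3 -> ACC=-2 [depth=1]
Max depth observed: 1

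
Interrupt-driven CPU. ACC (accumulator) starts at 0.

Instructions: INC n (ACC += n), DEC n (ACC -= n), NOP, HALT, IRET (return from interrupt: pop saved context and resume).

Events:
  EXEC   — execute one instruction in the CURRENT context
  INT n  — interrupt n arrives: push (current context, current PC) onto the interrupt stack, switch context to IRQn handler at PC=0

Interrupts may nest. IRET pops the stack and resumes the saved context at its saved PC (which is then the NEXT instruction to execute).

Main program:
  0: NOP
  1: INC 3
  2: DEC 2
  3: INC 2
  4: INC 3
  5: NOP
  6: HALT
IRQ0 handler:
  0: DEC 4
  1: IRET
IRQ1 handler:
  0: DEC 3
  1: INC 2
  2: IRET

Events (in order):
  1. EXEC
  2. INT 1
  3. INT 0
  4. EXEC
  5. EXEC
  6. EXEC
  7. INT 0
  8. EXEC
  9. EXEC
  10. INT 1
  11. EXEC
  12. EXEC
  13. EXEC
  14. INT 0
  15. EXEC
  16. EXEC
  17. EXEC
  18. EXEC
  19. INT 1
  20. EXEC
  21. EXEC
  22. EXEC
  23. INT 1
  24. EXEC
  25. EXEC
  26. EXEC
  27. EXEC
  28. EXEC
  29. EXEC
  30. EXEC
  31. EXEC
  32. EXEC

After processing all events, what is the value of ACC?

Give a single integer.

Event 1 (EXEC): [MAIN] PC=0: NOP
Event 2 (INT 1): INT 1 arrives: push (MAIN, PC=1), enter IRQ1 at PC=0 (depth now 1)
Event 3 (INT 0): INT 0 arrives: push (IRQ1, PC=0), enter IRQ0 at PC=0 (depth now 2)
Event 4 (EXEC): [IRQ0] PC=0: DEC 4 -> ACC=-4
Event 5 (EXEC): [IRQ0] PC=1: IRET -> resume IRQ1 at PC=0 (depth now 1)
Event 6 (EXEC): [IRQ1] PC=0: DEC 3 -> ACC=-7
Event 7 (INT 0): INT 0 arrives: push (IRQ1, PC=1), enter IRQ0 at PC=0 (depth now 2)
Event 8 (EXEC): [IRQ0] PC=0: DEC 4 -> ACC=-11
Event 9 (EXEC): [IRQ0] PC=1: IRET -> resume IRQ1 at PC=1 (depth now 1)
Event 10 (INT 1): INT 1 arrives: push (IRQ1, PC=1), enter IRQ1 at PC=0 (depth now 2)
Event 11 (EXEC): [IRQ1] PC=0: DEC 3 -> ACC=-14
Event 12 (EXEC): [IRQ1] PC=1: INC 2 -> ACC=-12
Event 13 (EXEC): [IRQ1] PC=2: IRET -> resume IRQ1 at PC=1 (depth now 1)
Event 14 (INT 0): INT 0 arrives: push (IRQ1, PC=1), enter IRQ0 at PC=0 (depth now 2)
Event 15 (EXEC): [IRQ0] PC=0: DEC 4 -> ACC=-16
Event 16 (EXEC): [IRQ0] PC=1: IRET -> resume IRQ1 at PC=1 (depth now 1)
Event 17 (EXEC): [IRQ1] PC=1: INC 2 -> ACC=-14
Event 18 (EXEC): [IRQ1] PC=2: IRET -> resume MAIN at PC=1 (depth now 0)
Event 19 (INT 1): INT 1 arrives: push (MAIN, PC=1), enter IRQ1 at PC=0 (depth now 1)
Event 20 (EXEC): [IRQ1] PC=0: DEC 3 -> ACC=-17
Event 21 (EXEC): [IRQ1] PC=1: INC 2 -> ACC=-15
Event 22 (EXEC): [IRQ1] PC=2: IRET -> resume MAIN at PC=1 (depth now 0)
Event 23 (INT 1): INT 1 arrives: push (MAIN, PC=1), enter IRQ1 at PC=0 (depth now 1)
Event 24 (EXEC): [IRQ1] PC=0: DEC 3 -> ACC=-18
Event 25 (EXEC): [IRQ1] PC=1: INC 2 -> ACC=-16
Event 26 (EXEC): [IRQ1] PC=2: IRET -> resume MAIN at PC=1 (depth now 0)
Event 27 (EXEC): [MAIN] PC=1: INC 3 -> ACC=-13
Event 28 (EXEC): [MAIN] PC=2: DEC 2 -> ACC=-15
Event 29 (EXEC): [MAIN] PC=3: INC 2 -> ACC=-13
Event 30 (EXEC): [MAIN] PC=4: INC 3 -> ACC=-10
Event 31 (EXEC): [MAIN] PC=5: NOP
Event 32 (EXEC): [MAIN] PC=6: HALT

Answer: -10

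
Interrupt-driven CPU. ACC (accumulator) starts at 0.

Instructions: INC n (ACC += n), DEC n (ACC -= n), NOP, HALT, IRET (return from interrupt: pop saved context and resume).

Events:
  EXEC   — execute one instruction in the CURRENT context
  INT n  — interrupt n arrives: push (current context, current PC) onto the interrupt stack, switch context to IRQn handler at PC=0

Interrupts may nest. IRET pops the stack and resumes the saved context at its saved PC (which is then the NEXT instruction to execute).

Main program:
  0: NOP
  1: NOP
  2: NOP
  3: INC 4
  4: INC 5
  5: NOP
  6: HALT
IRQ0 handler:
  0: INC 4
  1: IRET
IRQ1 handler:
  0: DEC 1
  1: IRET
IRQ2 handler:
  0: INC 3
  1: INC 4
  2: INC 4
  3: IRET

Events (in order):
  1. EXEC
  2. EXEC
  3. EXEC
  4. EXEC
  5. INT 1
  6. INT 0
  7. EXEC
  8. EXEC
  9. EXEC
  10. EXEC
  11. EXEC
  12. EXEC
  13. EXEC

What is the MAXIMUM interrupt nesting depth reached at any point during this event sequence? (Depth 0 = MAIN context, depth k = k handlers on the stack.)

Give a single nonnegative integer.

Event 1 (EXEC): [MAIN] PC=0: NOP [depth=0]
Event 2 (EXEC): [MAIN] PC=1: NOP [depth=0]
Event 3 (EXEC): [MAIN] PC=2: NOP [depth=0]
Event 4 (EXEC): [MAIN] PC=3: INC 4 -> ACC=4 [depth=0]
Event 5 (INT 1): INT 1 arrives: push (MAIN, PC=4), enter IRQ1 at PC=0 (depth now 1) [depth=1]
Event 6 (INT 0): INT 0 arrives: push (IRQ1, PC=0), enter IRQ0 at PC=0 (depth now 2) [depth=2]
Event 7 (EXEC): [IRQ0] PC=0: INC 4 -> ACC=8 [depth=2]
Event 8 (EXEC): [IRQ0] PC=1: IRET -> resume IRQ1 at PC=0 (depth now 1) [depth=1]
Event 9 (EXEC): [IRQ1] PC=0: DEC 1 -> ACC=7 [depth=1]
Event 10 (EXEC): [IRQ1] PC=1: IRET -> resume MAIN at PC=4 (depth now 0) [depth=0]
Event 11 (EXEC): [MAIN] PC=4: INC 5 -> ACC=12 [depth=0]
Event 12 (EXEC): [MAIN] PC=5: NOP [depth=0]
Event 13 (EXEC): [MAIN] PC=6: HALT [depth=0]
Max depth observed: 2

Answer: 2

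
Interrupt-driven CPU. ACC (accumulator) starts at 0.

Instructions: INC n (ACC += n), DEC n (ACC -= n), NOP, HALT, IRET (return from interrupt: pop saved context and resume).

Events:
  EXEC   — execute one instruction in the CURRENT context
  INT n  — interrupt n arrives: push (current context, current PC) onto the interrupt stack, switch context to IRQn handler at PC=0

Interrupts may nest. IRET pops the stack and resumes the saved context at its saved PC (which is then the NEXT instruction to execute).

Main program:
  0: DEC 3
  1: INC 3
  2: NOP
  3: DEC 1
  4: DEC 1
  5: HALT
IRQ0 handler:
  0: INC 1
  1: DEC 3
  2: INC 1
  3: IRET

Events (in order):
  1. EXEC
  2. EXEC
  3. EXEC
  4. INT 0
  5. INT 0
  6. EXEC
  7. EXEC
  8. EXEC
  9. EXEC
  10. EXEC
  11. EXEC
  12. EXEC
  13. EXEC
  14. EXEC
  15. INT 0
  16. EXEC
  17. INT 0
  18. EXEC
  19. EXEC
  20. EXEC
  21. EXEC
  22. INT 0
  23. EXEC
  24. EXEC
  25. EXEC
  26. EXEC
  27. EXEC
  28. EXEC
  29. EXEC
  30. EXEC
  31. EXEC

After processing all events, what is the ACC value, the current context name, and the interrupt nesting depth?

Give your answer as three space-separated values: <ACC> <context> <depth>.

Answer: -7 MAIN 0

Derivation:
Event 1 (EXEC): [MAIN] PC=0: DEC 3 -> ACC=-3
Event 2 (EXEC): [MAIN] PC=1: INC 3 -> ACC=0
Event 3 (EXEC): [MAIN] PC=2: NOP
Event 4 (INT 0): INT 0 arrives: push (MAIN, PC=3), enter IRQ0 at PC=0 (depth now 1)
Event 5 (INT 0): INT 0 arrives: push (IRQ0, PC=0), enter IRQ0 at PC=0 (depth now 2)
Event 6 (EXEC): [IRQ0] PC=0: INC 1 -> ACC=1
Event 7 (EXEC): [IRQ0] PC=1: DEC 3 -> ACC=-2
Event 8 (EXEC): [IRQ0] PC=2: INC 1 -> ACC=-1
Event 9 (EXEC): [IRQ0] PC=3: IRET -> resume IRQ0 at PC=0 (depth now 1)
Event 10 (EXEC): [IRQ0] PC=0: INC 1 -> ACC=0
Event 11 (EXEC): [IRQ0] PC=1: DEC 3 -> ACC=-3
Event 12 (EXEC): [IRQ0] PC=2: INC 1 -> ACC=-2
Event 13 (EXEC): [IRQ0] PC=3: IRET -> resume MAIN at PC=3 (depth now 0)
Event 14 (EXEC): [MAIN] PC=3: DEC 1 -> ACC=-3
Event 15 (INT 0): INT 0 arrives: push (MAIN, PC=4), enter IRQ0 at PC=0 (depth now 1)
Event 16 (EXEC): [IRQ0] PC=0: INC 1 -> ACC=-2
Event 17 (INT 0): INT 0 arrives: push (IRQ0, PC=1), enter IRQ0 at PC=0 (depth now 2)
Event 18 (EXEC): [IRQ0] PC=0: INC 1 -> ACC=-1
Event 19 (EXEC): [IRQ0] PC=1: DEC 3 -> ACC=-4
Event 20 (EXEC): [IRQ0] PC=2: INC 1 -> ACC=-3
Event 21 (EXEC): [IRQ0] PC=3: IRET -> resume IRQ0 at PC=1 (depth now 1)
Event 22 (INT 0): INT 0 arrives: push (IRQ0, PC=1), enter IRQ0 at PC=0 (depth now 2)
Event 23 (EXEC): [IRQ0] PC=0: INC 1 -> ACC=-2
Event 24 (EXEC): [IRQ0] PC=1: DEC 3 -> ACC=-5
Event 25 (EXEC): [IRQ0] PC=2: INC 1 -> ACC=-4
Event 26 (EXEC): [IRQ0] PC=3: IRET -> resume IRQ0 at PC=1 (depth now 1)
Event 27 (EXEC): [IRQ0] PC=1: DEC 3 -> ACC=-7
Event 28 (EXEC): [IRQ0] PC=2: INC 1 -> ACC=-6
Event 29 (EXEC): [IRQ0] PC=3: IRET -> resume MAIN at PC=4 (depth now 0)
Event 30 (EXEC): [MAIN] PC=4: DEC 1 -> ACC=-7
Event 31 (EXEC): [MAIN] PC=5: HALT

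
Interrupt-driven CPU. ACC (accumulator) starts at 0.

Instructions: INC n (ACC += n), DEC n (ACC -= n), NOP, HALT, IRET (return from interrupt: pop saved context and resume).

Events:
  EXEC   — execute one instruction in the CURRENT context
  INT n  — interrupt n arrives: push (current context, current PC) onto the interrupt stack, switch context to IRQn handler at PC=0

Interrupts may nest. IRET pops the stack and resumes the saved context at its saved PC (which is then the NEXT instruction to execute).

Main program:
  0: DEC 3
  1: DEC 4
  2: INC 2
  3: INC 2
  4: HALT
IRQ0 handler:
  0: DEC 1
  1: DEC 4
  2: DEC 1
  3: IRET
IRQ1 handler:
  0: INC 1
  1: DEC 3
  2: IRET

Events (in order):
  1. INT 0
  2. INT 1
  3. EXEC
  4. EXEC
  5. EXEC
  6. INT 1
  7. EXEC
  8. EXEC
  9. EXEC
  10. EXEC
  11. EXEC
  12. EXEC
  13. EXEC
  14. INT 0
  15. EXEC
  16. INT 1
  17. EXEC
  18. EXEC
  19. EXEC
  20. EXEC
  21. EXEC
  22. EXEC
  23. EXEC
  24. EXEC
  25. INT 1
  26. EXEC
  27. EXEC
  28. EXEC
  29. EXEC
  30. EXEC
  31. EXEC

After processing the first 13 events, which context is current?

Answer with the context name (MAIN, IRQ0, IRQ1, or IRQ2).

Event 1 (INT 0): INT 0 arrives: push (MAIN, PC=0), enter IRQ0 at PC=0 (depth now 1)
Event 2 (INT 1): INT 1 arrives: push (IRQ0, PC=0), enter IRQ1 at PC=0 (depth now 2)
Event 3 (EXEC): [IRQ1] PC=0: INC 1 -> ACC=1
Event 4 (EXEC): [IRQ1] PC=1: DEC 3 -> ACC=-2
Event 5 (EXEC): [IRQ1] PC=2: IRET -> resume IRQ0 at PC=0 (depth now 1)
Event 6 (INT 1): INT 1 arrives: push (IRQ0, PC=0), enter IRQ1 at PC=0 (depth now 2)
Event 7 (EXEC): [IRQ1] PC=0: INC 1 -> ACC=-1
Event 8 (EXEC): [IRQ1] PC=1: DEC 3 -> ACC=-4
Event 9 (EXEC): [IRQ1] PC=2: IRET -> resume IRQ0 at PC=0 (depth now 1)
Event 10 (EXEC): [IRQ0] PC=0: DEC 1 -> ACC=-5
Event 11 (EXEC): [IRQ0] PC=1: DEC 4 -> ACC=-9
Event 12 (EXEC): [IRQ0] PC=2: DEC 1 -> ACC=-10
Event 13 (EXEC): [IRQ0] PC=3: IRET -> resume MAIN at PC=0 (depth now 0)

Answer: MAIN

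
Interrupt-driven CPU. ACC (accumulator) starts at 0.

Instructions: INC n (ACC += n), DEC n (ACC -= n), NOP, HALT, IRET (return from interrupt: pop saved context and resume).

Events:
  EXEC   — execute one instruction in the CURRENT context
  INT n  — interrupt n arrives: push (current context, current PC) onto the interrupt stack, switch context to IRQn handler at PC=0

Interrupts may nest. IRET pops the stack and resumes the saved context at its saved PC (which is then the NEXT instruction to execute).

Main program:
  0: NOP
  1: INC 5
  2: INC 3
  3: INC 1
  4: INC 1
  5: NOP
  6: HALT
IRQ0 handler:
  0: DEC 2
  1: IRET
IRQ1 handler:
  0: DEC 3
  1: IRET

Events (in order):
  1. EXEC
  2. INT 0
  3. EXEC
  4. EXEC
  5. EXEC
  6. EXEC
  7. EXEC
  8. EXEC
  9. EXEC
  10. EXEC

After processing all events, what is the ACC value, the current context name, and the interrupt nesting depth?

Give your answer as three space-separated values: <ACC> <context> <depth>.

Event 1 (EXEC): [MAIN] PC=0: NOP
Event 2 (INT 0): INT 0 arrives: push (MAIN, PC=1), enter IRQ0 at PC=0 (depth now 1)
Event 3 (EXEC): [IRQ0] PC=0: DEC 2 -> ACC=-2
Event 4 (EXEC): [IRQ0] PC=1: IRET -> resume MAIN at PC=1 (depth now 0)
Event 5 (EXEC): [MAIN] PC=1: INC 5 -> ACC=3
Event 6 (EXEC): [MAIN] PC=2: INC 3 -> ACC=6
Event 7 (EXEC): [MAIN] PC=3: INC 1 -> ACC=7
Event 8 (EXEC): [MAIN] PC=4: INC 1 -> ACC=8
Event 9 (EXEC): [MAIN] PC=5: NOP
Event 10 (EXEC): [MAIN] PC=6: HALT

Answer: 8 MAIN 0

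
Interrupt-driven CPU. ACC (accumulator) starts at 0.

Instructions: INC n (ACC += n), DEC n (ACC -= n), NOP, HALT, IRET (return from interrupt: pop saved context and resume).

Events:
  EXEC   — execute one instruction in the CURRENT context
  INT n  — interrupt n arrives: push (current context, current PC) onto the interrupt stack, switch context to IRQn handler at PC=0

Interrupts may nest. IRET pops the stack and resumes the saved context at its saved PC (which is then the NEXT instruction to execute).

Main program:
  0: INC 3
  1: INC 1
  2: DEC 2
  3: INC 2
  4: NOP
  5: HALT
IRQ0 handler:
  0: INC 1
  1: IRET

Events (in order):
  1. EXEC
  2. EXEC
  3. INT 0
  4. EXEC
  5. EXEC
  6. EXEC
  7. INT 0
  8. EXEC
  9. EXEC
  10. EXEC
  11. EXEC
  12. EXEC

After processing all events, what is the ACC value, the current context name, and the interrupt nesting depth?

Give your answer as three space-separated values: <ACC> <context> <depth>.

Event 1 (EXEC): [MAIN] PC=0: INC 3 -> ACC=3
Event 2 (EXEC): [MAIN] PC=1: INC 1 -> ACC=4
Event 3 (INT 0): INT 0 arrives: push (MAIN, PC=2), enter IRQ0 at PC=0 (depth now 1)
Event 4 (EXEC): [IRQ0] PC=0: INC 1 -> ACC=5
Event 5 (EXEC): [IRQ0] PC=1: IRET -> resume MAIN at PC=2 (depth now 0)
Event 6 (EXEC): [MAIN] PC=2: DEC 2 -> ACC=3
Event 7 (INT 0): INT 0 arrives: push (MAIN, PC=3), enter IRQ0 at PC=0 (depth now 1)
Event 8 (EXEC): [IRQ0] PC=0: INC 1 -> ACC=4
Event 9 (EXEC): [IRQ0] PC=1: IRET -> resume MAIN at PC=3 (depth now 0)
Event 10 (EXEC): [MAIN] PC=3: INC 2 -> ACC=6
Event 11 (EXEC): [MAIN] PC=4: NOP
Event 12 (EXEC): [MAIN] PC=5: HALT

Answer: 6 MAIN 0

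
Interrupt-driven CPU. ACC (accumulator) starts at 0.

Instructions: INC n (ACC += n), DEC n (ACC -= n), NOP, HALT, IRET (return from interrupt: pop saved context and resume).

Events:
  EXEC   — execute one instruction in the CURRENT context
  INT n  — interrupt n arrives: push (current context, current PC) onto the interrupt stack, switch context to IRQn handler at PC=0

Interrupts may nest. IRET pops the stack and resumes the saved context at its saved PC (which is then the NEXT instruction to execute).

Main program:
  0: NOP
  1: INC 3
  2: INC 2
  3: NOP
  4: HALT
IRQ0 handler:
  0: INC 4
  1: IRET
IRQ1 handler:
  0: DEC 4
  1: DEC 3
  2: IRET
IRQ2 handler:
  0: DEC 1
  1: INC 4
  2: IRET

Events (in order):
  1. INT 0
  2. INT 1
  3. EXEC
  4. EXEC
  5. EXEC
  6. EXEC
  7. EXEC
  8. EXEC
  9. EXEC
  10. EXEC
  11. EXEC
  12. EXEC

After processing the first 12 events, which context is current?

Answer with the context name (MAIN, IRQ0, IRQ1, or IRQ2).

Answer: MAIN

Derivation:
Event 1 (INT 0): INT 0 arrives: push (MAIN, PC=0), enter IRQ0 at PC=0 (depth now 1)
Event 2 (INT 1): INT 1 arrives: push (IRQ0, PC=0), enter IRQ1 at PC=0 (depth now 2)
Event 3 (EXEC): [IRQ1] PC=0: DEC 4 -> ACC=-4
Event 4 (EXEC): [IRQ1] PC=1: DEC 3 -> ACC=-7
Event 5 (EXEC): [IRQ1] PC=2: IRET -> resume IRQ0 at PC=0 (depth now 1)
Event 6 (EXEC): [IRQ0] PC=0: INC 4 -> ACC=-3
Event 7 (EXEC): [IRQ0] PC=1: IRET -> resume MAIN at PC=0 (depth now 0)
Event 8 (EXEC): [MAIN] PC=0: NOP
Event 9 (EXEC): [MAIN] PC=1: INC 3 -> ACC=0
Event 10 (EXEC): [MAIN] PC=2: INC 2 -> ACC=2
Event 11 (EXEC): [MAIN] PC=3: NOP
Event 12 (EXEC): [MAIN] PC=4: HALT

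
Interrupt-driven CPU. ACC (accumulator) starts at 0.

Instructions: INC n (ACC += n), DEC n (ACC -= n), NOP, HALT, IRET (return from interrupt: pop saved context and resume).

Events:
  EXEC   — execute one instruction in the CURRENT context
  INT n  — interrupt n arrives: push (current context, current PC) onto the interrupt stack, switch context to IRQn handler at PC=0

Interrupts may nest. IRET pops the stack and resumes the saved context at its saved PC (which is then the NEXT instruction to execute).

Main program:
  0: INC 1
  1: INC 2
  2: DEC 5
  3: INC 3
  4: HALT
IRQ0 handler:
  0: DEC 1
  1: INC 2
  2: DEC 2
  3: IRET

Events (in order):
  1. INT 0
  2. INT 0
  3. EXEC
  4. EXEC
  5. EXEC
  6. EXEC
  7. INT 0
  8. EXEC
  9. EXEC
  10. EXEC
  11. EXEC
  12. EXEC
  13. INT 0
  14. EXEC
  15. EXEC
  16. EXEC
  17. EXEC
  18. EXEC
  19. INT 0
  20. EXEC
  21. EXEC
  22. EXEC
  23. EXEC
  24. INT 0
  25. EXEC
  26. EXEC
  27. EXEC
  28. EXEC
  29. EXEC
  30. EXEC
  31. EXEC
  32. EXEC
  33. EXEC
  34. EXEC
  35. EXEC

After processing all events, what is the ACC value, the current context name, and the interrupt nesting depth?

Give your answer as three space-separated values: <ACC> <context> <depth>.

Answer: -5 MAIN 0

Derivation:
Event 1 (INT 0): INT 0 arrives: push (MAIN, PC=0), enter IRQ0 at PC=0 (depth now 1)
Event 2 (INT 0): INT 0 arrives: push (IRQ0, PC=0), enter IRQ0 at PC=0 (depth now 2)
Event 3 (EXEC): [IRQ0] PC=0: DEC 1 -> ACC=-1
Event 4 (EXEC): [IRQ0] PC=1: INC 2 -> ACC=1
Event 5 (EXEC): [IRQ0] PC=2: DEC 2 -> ACC=-1
Event 6 (EXEC): [IRQ0] PC=3: IRET -> resume IRQ0 at PC=0 (depth now 1)
Event 7 (INT 0): INT 0 arrives: push (IRQ0, PC=0), enter IRQ0 at PC=0 (depth now 2)
Event 8 (EXEC): [IRQ0] PC=0: DEC 1 -> ACC=-2
Event 9 (EXEC): [IRQ0] PC=1: INC 2 -> ACC=0
Event 10 (EXEC): [IRQ0] PC=2: DEC 2 -> ACC=-2
Event 11 (EXEC): [IRQ0] PC=3: IRET -> resume IRQ0 at PC=0 (depth now 1)
Event 12 (EXEC): [IRQ0] PC=0: DEC 1 -> ACC=-3
Event 13 (INT 0): INT 0 arrives: push (IRQ0, PC=1), enter IRQ0 at PC=0 (depth now 2)
Event 14 (EXEC): [IRQ0] PC=0: DEC 1 -> ACC=-4
Event 15 (EXEC): [IRQ0] PC=1: INC 2 -> ACC=-2
Event 16 (EXEC): [IRQ0] PC=2: DEC 2 -> ACC=-4
Event 17 (EXEC): [IRQ0] PC=3: IRET -> resume IRQ0 at PC=1 (depth now 1)
Event 18 (EXEC): [IRQ0] PC=1: INC 2 -> ACC=-2
Event 19 (INT 0): INT 0 arrives: push (IRQ0, PC=2), enter IRQ0 at PC=0 (depth now 2)
Event 20 (EXEC): [IRQ0] PC=0: DEC 1 -> ACC=-3
Event 21 (EXEC): [IRQ0] PC=1: INC 2 -> ACC=-1
Event 22 (EXEC): [IRQ0] PC=2: DEC 2 -> ACC=-3
Event 23 (EXEC): [IRQ0] PC=3: IRET -> resume IRQ0 at PC=2 (depth now 1)
Event 24 (INT 0): INT 0 arrives: push (IRQ0, PC=2), enter IRQ0 at PC=0 (depth now 2)
Event 25 (EXEC): [IRQ0] PC=0: DEC 1 -> ACC=-4
Event 26 (EXEC): [IRQ0] PC=1: INC 2 -> ACC=-2
Event 27 (EXEC): [IRQ0] PC=2: DEC 2 -> ACC=-4
Event 28 (EXEC): [IRQ0] PC=3: IRET -> resume IRQ0 at PC=2 (depth now 1)
Event 29 (EXEC): [IRQ0] PC=2: DEC 2 -> ACC=-6
Event 30 (EXEC): [IRQ0] PC=3: IRET -> resume MAIN at PC=0 (depth now 0)
Event 31 (EXEC): [MAIN] PC=0: INC 1 -> ACC=-5
Event 32 (EXEC): [MAIN] PC=1: INC 2 -> ACC=-3
Event 33 (EXEC): [MAIN] PC=2: DEC 5 -> ACC=-8
Event 34 (EXEC): [MAIN] PC=3: INC 3 -> ACC=-5
Event 35 (EXEC): [MAIN] PC=4: HALT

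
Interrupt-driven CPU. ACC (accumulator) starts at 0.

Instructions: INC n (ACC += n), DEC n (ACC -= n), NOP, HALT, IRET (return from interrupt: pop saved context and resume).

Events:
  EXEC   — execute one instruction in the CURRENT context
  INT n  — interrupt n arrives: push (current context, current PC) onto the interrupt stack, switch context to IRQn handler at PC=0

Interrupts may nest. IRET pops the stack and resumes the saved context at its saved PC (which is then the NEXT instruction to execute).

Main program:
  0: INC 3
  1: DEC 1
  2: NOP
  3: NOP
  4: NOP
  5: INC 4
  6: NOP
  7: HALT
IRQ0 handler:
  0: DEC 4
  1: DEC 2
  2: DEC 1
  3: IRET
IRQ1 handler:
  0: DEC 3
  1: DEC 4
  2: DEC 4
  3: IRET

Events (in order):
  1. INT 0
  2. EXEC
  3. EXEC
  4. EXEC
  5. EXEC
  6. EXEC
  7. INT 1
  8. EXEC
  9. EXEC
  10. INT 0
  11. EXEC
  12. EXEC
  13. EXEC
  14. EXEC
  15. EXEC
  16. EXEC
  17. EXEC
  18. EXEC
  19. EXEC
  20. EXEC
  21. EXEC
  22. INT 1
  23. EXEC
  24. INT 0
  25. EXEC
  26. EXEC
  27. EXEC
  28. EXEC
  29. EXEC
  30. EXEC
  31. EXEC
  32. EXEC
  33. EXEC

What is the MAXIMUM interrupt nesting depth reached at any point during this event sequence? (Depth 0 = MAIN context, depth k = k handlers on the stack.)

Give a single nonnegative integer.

Answer: 2

Derivation:
Event 1 (INT 0): INT 0 arrives: push (MAIN, PC=0), enter IRQ0 at PC=0 (depth now 1) [depth=1]
Event 2 (EXEC): [IRQ0] PC=0: DEC 4 -> ACC=-4 [depth=1]
Event 3 (EXEC): [IRQ0] PC=1: DEC 2 -> ACC=-6 [depth=1]
Event 4 (EXEC): [IRQ0] PC=2: DEC 1 -> ACC=-7 [depth=1]
Event 5 (EXEC): [IRQ0] PC=3: IRET -> resume MAIN at PC=0 (depth now 0) [depth=0]
Event 6 (EXEC): [MAIN] PC=0: INC 3 -> ACC=-4 [depth=0]
Event 7 (INT 1): INT 1 arrives: push (MAIN, PC=1), enter IRQ1 at PC=0 (depth now 1) [depth=1]
Event 8 (EXEC): [IRQ1] PC=0: DEC 3 -> ACC=-7 [depth=1]
Event 9 (EXEC): [IRQ1] PC=1: DEC 4 -> ACC=-11 [depth=1]
Event 10 (INT 0): INT 0 arrives: push (IRQ1, PC=2), enter IRQ0 at PC=0 (depth now 2) [depth=2]
Event 11 (EXEC): [IRQ0] PC=0: DEC 4 -> ACC=-15 [depth=2]
Event 12 (EXEC): [IRQ0] PC=1: DEC 2 -> ACC=-17 [depth=2]
Event 13 (EXEC): [IRQ0] PC=2: DEC 1 -> ACC=-18 [depth=2]
Event 14 (EXEC): [IRQ0] PC=3: IRET -> resume IRQ1 at PC=2 (depth now 1) [depth=1]
Event 15 (EXEC): [IRQ1] PC=2: DEC 4 -> ACC=-22 [depth=1]
Event 16 (EXEC): [IRQ1] PC=3: IRET -> resume MAIN at PC=1 (depth now 0) [depth=0]
Event 17 (EXEC): [MAIN] PC=1: DEC 1 -> ACC=-23 [depth=0]
Event 18 (EXEC): [MAIN] PC=2: NOP [depth=0]
Event 19 (EXEC): [MAIN] PC=3: NOP [depth=0]
Event 20 (EXEC): [MAIN] PC=4: NOP [depth=0]
Event 21 (EXEC): [MAIN] PC=5: INC 4 -> ACC=-19 [depth=0]
Event 22 (INT 1): INT 1 arrives: push (MAIN, PC=6), enter IRQ1 at PC=0 (depth now 1) [depth=1]
Event 23 (EXEC): [IRQ1] PC=0: DEC 3 -> ACC=-22 [depth=1]
Event 24 (INT 0): INT 0 arrives: push (IRQ1, PC=1), enter IRQ0 at PC=0 (depth now 2) [depth=2]
Event 25 (EXEC): [IRQ0] PC=0: DEC 4 -> ACC=-26 [depth=2]
Event 26 (EXEC): [IRQ0] PC=1: DEC 2 -> ACC=-28 [depth=2]
Event 27 (EXEC): [IRQ0] PC=2: DEC 1 -> ACC=-29 [depth=2]
Event 28 (EXEC): [IRQ0] PC=3: IRET -> resume IRQ1 at PC=1 (depth now 1) [depth=1]
Event 29 (EXEC): [IRQ1] PC=1: DEC 4 -> ACC=-33 [depth=1]
Event 30 (EXEC): [IRQ1] PC=2: DEC 4 -> ACC=-37 [depth=1]
Event 31 (EXEC): [IRQ1] PC=3: IRET -> resume MAIN at PC=6 (depth now 0) [depth=0]
Event 32 (EXEC): [MAIN] PC=6: NOP [depth=0]
Event 33 (EXEC): [MAIN] PC=7: HALT [depth=0]
Max depth observed: 2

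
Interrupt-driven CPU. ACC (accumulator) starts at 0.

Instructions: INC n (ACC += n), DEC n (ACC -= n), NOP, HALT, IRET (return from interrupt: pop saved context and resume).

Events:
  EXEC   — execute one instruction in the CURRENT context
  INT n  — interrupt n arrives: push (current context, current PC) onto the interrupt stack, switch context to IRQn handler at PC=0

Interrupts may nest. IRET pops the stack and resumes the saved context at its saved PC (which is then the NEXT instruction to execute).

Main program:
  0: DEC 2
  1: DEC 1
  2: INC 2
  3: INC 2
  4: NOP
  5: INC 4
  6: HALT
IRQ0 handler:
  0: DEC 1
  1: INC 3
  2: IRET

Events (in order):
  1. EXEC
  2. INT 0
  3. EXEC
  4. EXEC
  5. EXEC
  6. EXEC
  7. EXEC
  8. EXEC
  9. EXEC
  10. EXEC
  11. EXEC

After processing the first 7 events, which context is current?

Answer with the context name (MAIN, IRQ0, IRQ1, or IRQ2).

Event 1 (EXEC): [MAIN] PC=0: DEC 2 -> ACC=-2
Event 2 (INT 0): INT 0 arrives: push (MAIN, PC=1), enter IRQ0 at PC=0 (depth now 1)
Event 3 (EXEC): [IRQ0] PC=0: DEC 1 -> ACC=-3
Event 4 (EXEC): [IRQ0] PC=1: INC 3 -> ACC=0
Event 5 (EXEC): [IRQ0] PC=2: IRET -> resume MAIN at PC=1 (depth now 0)
Event 6 (EXEC): [MAIN] PC=1: DEC 1 -> ACC=-1
Event 7 (EXEC): [MAIN] PC=2: INC 2 -> ACC=1

Answer: MAIN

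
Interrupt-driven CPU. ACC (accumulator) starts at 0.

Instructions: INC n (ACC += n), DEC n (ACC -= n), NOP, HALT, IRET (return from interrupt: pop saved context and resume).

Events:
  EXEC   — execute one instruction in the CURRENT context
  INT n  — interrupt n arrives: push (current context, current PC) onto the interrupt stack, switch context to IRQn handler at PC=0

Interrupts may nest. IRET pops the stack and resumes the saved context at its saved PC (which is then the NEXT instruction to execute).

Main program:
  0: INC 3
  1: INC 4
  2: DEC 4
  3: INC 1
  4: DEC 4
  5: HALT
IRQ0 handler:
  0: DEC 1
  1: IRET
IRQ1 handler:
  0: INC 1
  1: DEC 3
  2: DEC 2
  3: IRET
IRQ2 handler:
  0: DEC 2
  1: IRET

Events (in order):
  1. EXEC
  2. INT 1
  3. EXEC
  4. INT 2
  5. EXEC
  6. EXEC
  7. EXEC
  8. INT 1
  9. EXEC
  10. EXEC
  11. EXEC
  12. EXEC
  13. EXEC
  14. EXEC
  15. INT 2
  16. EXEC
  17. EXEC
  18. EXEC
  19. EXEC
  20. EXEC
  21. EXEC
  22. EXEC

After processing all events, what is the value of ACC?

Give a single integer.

Answer: -12

Derivation:
Event 1 (EXEC): [MAIN] PC=0: INC 3 -> ACC=3
Event 2 (INT 1): INT 1 arrives: push (MAIN, PC=1), enter IRQ1 at PC=0 (depth now 1)
Event 3 (EXEC): [IRQ1] PC=0: INC 1 -> ACC=4
Event 4 (INT 2): INT 2 arrives: push (IRQ1, PC=1), enter IRQ2 at PC=0 (depth now 2)
Event 5 (EXEC): [IRQ2] PC=0: DEC 2 -> ACC=2
Event 6 (EXEC): [IRQ2] PC=1: IRET -> resume IRQ1 at PC=1 (depth now 1)
Event 7 (EXEC): [IRQ1] PC=1: DEC 3 -> ACC=-1
Event 8 (INT 1): INT 1 arrives: push (IRQ1, PC=2), enter IRQ1 at PC=0 (depth now 2)
Event 9 (EXEC): [IRQ1] PC=0: INC 1 -> ACC=0
Event 10 (EXEC): [IRQ1] PC=1: DEC 3 -> ACC=-3
Event 11 (EXEC): [IRQ1] PC=2: DEC 2 -> ACC=-5
Event 12 (EXEC): [IRQ1] PC=3: IRET -> resume IRQ1 at PC=2 (depth now 1)
Event 13 (EXEC): [IRQ1] PC=2: DEC 2 -> ACC=-7
Event 14 (EXEC): [IRQ1] PC=3: IRET -> resume MAIN at PC=1 (depth now 0)
Event 15 (INT 2): INT 2 arrives: push (MAIN, PC=1), enter IRQ2 at PC=0 (depth now 1)
Event 16 (EXEC): [IRQ2] PC=0: DEC 2 -> ACC=-9
Event 17 (EXEC): [IRQ2] PC=1: IRET -> resume MAIN at PC=1 (depth now 0)
Event 18 (EXEC): [MAIN] PC=1: INC 4 -> ACC=-5
Event 19 (EXEC): [MAIN] PC=2: DEC 4 -> ACC=-9
Event 20 (EXEC): [MAIN] PC=3: INC 1 -> ACC=-8
Event 21 (EXEC): [MAIN] PC=4: DEC 4 -> ACC=-12
Event 22 (EXEC): [MAIN] PC=5: HALT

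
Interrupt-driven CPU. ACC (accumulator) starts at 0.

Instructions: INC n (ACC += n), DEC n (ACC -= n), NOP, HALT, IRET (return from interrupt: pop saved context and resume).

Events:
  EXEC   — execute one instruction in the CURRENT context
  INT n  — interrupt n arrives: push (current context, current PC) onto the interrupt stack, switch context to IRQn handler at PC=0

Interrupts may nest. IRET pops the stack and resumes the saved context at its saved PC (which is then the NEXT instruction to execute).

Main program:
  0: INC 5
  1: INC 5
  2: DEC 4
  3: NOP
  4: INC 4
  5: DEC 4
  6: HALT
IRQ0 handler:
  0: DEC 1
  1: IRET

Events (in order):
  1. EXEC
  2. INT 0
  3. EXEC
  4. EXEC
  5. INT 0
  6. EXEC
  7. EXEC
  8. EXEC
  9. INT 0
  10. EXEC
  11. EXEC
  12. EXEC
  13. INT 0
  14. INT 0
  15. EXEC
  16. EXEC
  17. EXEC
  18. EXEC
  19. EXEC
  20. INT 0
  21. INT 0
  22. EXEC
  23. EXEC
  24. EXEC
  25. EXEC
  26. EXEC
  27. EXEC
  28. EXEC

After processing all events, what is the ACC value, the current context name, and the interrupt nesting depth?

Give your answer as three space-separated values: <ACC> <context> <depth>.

Answer: -1 MAIN 0

Derivation:
Event 1 (EXEC): [MAIN] PC=0: INC 5 -> ACC=5
Event 2 (INT 0): INT 0 arrives: push (MAIN, PC=1), enter IRQ0 at PC=0 (depth now 1)
Event 3 (EXEC): [IRQ0] PC=0: DEC 1 -> ACC=4
Event 4 (EXEC): [IRQ0] PC=1: IRET -> resume MAIN at PC=1 (depth now 0)
Event 5 (INT 0): INT 0 arrives: push (MAIN, PC=1), enter IRQ0 at PC=0 (depth now 1)
Event 6 (EXEC): [IRQ0] PC=0: DEC 1 -> ACC=3
Event 7 (EXEC): [IRQ0] PC=1: IRET -> resume MAIN at PC=1 (depth now 0)
Event 8 (EXEC): [MAIN] PC=1: INC 5 -> ACC=8
Event 9 (INT 0): INT 0 arrives: push (MAIN, PC=2), enter IRQ0 at PC=0 (depth now 1)
Event 10 (EXEC): [IRQ0] PC=0: DEC 1 -> ACC=7
Event 11 (EXEC): [IRQ0] PC=1: IRET -> resume MAIN at PC=2 (depth now 0)
Event 12 (EXEC): [MAIN] PC=2: DEC 4 -> ACC=3
Event 13 (INT 0): INT 0 arrives: push (MAIN, PC=3), enter IRQ0 at PC=0 (depth now 1)
Event 14 (INT 0): INT 0 arrives: push (IRQ0, PC=0), enter IRQ0 at PC=0 (depth now 2)
Event 15 (EXEC): [IRQ0] PC=0: DEC 1 -> ACC=2
Event 16 (EXEC): [IRQ0] PC=1: IRET -> resume IRQ0 at PC=0 (depth now 1)
Event 17 (EXEC): [IRQ0] PC=0: DEC 1 -> ACC=1
Event 18 (EXEC): [IRQ0] PC=1: IRET -> resume MAIN at PC=3 (depth now 0)
Event 19 (EXEC): [MAIN] PC=3: NOP
Event 20 (INT 0): INT 0 arrives: push (MAIN, PC=4), enter IRQ0 at PC=0 (depth now 1)
Event 21 (INT 0): INT 0 arrives: push (IRQ0, PC=0), enter IRQ0 at PC=0 (depth now 2)
Event 22 (EXEC): [IRQ0] PC=0: DEC 1 -> ACC=0
Event 23 (EXEC): [IRQ0] PC=1: IRET -> resume IRQ0 at PC=0 (depth now 1)
Event 24 (EXEC): [IRQ0] PC=0: DEC 1 -> ACC=-1
Event 25 (EXEC): [IRQ0] PC=1: IRET -> resume MAIN at PC=4 (depth now 0)
Event 26 (EXEC): [MAIN] PC=4: INC 4 -> ACC=3
Event 27 (EXEC): [MAIN] PC=5: DEC 4 -> ACC=-1
Event 28 (EXEC): [MAIN] PC=6: HALT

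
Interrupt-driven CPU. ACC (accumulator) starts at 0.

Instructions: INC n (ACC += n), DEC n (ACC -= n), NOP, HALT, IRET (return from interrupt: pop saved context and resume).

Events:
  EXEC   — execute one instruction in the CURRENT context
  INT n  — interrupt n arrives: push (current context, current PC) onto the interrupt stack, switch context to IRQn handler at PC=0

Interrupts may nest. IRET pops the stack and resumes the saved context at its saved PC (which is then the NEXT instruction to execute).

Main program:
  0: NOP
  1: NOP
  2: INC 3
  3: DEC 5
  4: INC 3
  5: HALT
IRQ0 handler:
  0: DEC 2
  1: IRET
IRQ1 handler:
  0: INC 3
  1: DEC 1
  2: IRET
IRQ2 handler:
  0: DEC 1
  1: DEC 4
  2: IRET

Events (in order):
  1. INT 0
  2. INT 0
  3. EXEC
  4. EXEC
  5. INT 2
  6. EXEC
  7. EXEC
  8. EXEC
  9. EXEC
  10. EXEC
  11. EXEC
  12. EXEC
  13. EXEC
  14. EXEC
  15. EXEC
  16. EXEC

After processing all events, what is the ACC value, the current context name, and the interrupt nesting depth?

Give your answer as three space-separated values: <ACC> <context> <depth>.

Answer: -8 MAIN 0

Derivation:
Event 1 (INT 0): INT 0 arrives: push (MAIN, PC=0), enter IRQ0 at PC=0 (depth now 1)
Event 2 (INT 0): INT 0 arrives: push (IRQ0, PC=0), enter IRQ0 at PC=0 (depth now 2)
Event 3 (EXEC): [IRQ0] PC=0: DEC 2 -> ACC=-2
Event 4 (EXEC): [IRQ0] PC=1: IRET -> resume IRQ0 at PC=0 (depth now 1)
Event 5 (INT 2): INT 2 arrives: push (IRQ0, PC=0), enter IRQ2 at PC=0 (depth now 2)
Event 6 (EXEC): [IRQ2] PC=0: DEC 1 -> ACC=-3
Event 7 (EXEC): [IRQ2] PC=1: DEC 4 -> ACC=-7
Event 8 (EXEC): [IRQ2] PC=2: IRET -> resume IRQ0 at PC=0 (depth now 1)
Event 9 (EXEC): [IRQ0] PC=0: DEC 2 -> ACC=-9
Event 10 (EXEC): [IRQ0] PC=1: IRET -> resume MAIN at PC=0 (depth now 0)
Event 11 (EXEC): [MAIN] PC=0: NOP
Event 12 (EXEC): [MAIN] PC=1: NOP
Event 13 (EXEC): [MAIN] PC=2: INC 3 -> ACC=-6
Event 14 (EXEC): [MAIN] PC=3: DEC 5 -> ACC=-11
Event 15 (EXEC): [MAIN] PC=4: INC 3 -> ACC=-8
Event 16 (EXEC): [MAIN] PC=5: HALT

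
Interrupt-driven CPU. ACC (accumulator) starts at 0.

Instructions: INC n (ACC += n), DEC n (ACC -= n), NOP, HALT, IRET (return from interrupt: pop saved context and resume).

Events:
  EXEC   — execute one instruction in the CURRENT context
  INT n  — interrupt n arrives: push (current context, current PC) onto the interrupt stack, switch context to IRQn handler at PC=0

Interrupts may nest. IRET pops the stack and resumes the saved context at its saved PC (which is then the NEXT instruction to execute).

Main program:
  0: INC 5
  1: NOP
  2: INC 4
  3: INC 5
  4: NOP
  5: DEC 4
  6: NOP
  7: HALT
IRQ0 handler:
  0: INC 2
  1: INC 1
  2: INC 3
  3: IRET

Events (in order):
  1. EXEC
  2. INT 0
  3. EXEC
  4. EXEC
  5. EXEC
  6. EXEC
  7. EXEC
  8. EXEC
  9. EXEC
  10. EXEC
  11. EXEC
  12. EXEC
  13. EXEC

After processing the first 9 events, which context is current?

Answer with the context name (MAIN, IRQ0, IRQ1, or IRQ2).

Answer: MAIN

Derivation:
Event 1 (EXEC): [MAIN] PC=0: INC 5 -> ACC=5
Event 2 (INT 0): INT 0 arrives: push (MAIN, PC=1), enter IRQ0 at PC=0 (depth now 1)
Event 3 (EXEC): [IRQ0] PC=0: INC 2 -> ACC=7
Event 4 (EXEC): [IRQ0] PC=1: INC 1 -> ACC=8
Event 5 (EXEC): [IRQ0] PC=2: INC 3 -> ACC=11
Event 6 (EXEC): [IRQ0] PC=3: IRET -> resume MAIN at PC=1 (depth now 0)
Event 7 (EXEC): [MAIN] PC=1: NOP
Event 8 (EXEC): [MAIN] PC=2: INC 4 -> ACC=15
Event 9 (EXEC): [MAIN] PC=3: INC 5 -> ACC=20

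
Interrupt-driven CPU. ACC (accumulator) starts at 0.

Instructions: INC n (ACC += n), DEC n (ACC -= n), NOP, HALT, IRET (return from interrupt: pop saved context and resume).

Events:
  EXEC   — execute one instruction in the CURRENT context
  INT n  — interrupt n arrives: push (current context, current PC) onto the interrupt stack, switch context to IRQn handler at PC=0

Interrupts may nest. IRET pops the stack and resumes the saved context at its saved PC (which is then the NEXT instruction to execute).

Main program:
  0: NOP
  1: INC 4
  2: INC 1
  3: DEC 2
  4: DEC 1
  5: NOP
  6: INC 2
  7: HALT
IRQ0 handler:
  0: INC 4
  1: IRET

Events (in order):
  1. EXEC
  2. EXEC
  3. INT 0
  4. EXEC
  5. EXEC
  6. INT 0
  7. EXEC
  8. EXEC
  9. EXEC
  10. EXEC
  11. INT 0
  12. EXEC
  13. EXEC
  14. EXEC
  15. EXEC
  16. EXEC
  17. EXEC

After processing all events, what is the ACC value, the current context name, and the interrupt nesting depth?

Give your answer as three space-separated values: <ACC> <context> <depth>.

Event 1 (EXEC): [MAIN] PC=0: NOP
Event 2 (EXEC): [MAIN] PC=1: INC 4 -> ACC=4
Event 3 (INT 0): INT 0 arrives: push (MAIN, PC=2), enter IRQ0 at PC=0 (depth now 1)
Event 4 (EXEC): [IRQ0] PC=0: INC 4 -> ACC=8
Event 5 (EXEC): [IRQ0] PC=1: IRET -> resume MAIN at PC=2 (depth now 0)
Event 6 (INT 0): INT 0 arrives: push (MAIN, PC=2), enter IRQ0 at PC=0 (depth now 1)
Event 7 (EXEC): [IRQ0] PC=0: INC 4 -> ACC=12
Event 8 (EXEC): [IRQ0] PC=1: IRET -> resume MAIN at PC=2 (depth now 0)
Event 9 (EXEC): [MAIN] PC=2: INC 1 -> ACC=13
Event 10 (EXEC): [MAIN] PC=3: DEC 2 -> ACC=11
Event 11 (INT 0): INT 0 arrives: push (MAIN, PC=4), enter IRQ0 at PC=0 (depth now 1)
Event 12 (EXEC): [IRQ0] PC=0: INC 4 -> ACC=15
Event 13 (EXEC): [IRQ0] PC=1: IRET -> resume MAIN at PC=4 (depth now 0)
Event 14 (EXEC): [MAIN] PC=4: DEC 1 -> ACC=14
Event 15 (EXEC): [MAIN] PC=5: NOP
Event 16 (EXEC): [MAIN] PC=6: INC 2 -> ACC=16
Event 17 (EXEC): [MAIN] PC=7: HALT

Answer: 16 MAIN 0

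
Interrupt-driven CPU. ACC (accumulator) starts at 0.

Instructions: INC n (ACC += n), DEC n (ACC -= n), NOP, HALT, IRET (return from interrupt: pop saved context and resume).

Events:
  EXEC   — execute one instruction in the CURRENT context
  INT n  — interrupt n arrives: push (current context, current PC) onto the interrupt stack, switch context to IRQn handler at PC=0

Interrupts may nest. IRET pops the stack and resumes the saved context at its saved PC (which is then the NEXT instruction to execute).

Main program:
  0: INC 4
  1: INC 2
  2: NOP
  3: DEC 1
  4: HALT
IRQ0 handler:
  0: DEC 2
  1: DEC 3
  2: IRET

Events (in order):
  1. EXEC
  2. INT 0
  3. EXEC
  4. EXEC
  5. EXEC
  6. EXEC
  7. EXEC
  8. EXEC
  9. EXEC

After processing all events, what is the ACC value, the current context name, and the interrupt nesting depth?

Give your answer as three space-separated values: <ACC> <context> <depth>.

Event 1 (EXEC): [MAIN] PC=0: INC 4 -> ACC=4
Event 2 (INT 0): INT 0 arrives: push (MAIN, PC=1), enter IRQ0 at PC=0 (depth now 1)
Event 3 (EXEC): [IRQ0] PC=0: DEC 2 -> ACC=2
Event 4 (EXEC): [IRQ0] PC=1: DEC 3 -> ACC=-1
Event 5 (EXEC): [IRQ0] PC=2: IRET -> resume MAIN at PC=1 (depth now 0)
Event 6 (EXEC): [MAIN] PC=1: INC 2 -> ACC=1
Event 7 (EXEC): [MAIN] PC=2: NOP
Event 8 (EXEC): [MAIN] PC=3: DEC 1 -> ACC=0
Event 9 (EXEC): [MAIN] PC=4: HALT

Answer: 0 MAIN 0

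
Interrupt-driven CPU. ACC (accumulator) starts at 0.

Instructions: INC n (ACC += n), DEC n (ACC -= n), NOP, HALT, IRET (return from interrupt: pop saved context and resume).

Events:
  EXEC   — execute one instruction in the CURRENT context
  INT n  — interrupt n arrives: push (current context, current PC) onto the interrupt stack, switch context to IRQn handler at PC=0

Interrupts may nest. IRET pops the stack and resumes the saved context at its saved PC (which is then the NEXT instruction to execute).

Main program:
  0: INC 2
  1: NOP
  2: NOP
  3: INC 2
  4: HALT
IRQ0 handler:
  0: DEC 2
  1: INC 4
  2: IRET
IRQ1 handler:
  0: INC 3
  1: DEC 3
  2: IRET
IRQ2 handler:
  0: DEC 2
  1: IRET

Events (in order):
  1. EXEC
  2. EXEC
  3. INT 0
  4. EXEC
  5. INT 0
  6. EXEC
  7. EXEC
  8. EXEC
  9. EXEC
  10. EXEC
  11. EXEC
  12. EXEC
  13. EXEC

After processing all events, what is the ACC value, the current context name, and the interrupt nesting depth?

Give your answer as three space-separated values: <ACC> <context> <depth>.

Answer: 8 MAIN 0

Derivation:
Event 1 (EXEC): [MAIN] PC=0: INC 2 -> ACC=2
Event 2 (EXEC): [MAIN] PC=1: NOP
Event 3 (INT 0): INT 0 arrives: push (MAIN, PC=2), enter IRQ0 at PC=0 (depth now 1)
Event 4 (EXEC): [IRQ0] PC=0: DEC 2 -> ACC=0
Event 5 (INT 0): INT 0 arrives: push (IRQ0, PC=1), enter IRQ0 at PC=0 (depth now 2)
Event 6 (EXEC): [IRQ0] PC=0: DEC 2 -> ACC=-2
Event 7 (EXEC): [IRQ0] PC=1: INC 4 -> ACC=2
Event 8 (EXEC): [IRQ0] PC=2: IRET -> resume IRQ0 at PC=1 (depth now 1)
Event 9 (EXEC): [IRQ0] PC=1: INC 4 -> ACC=6
Event 10 (EXEC): [IRQ0] PC=2: IRET -> resume MAIN at PC=2 (depth now 0)
Event 11 (EXEC): [MAIN] PC=2: NOP
Event 12 (EXEC): [MAIN] PC=3: INC 2 -> ACC=8
Event 13 (EXEC): [MAIN] PC=4: HALT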